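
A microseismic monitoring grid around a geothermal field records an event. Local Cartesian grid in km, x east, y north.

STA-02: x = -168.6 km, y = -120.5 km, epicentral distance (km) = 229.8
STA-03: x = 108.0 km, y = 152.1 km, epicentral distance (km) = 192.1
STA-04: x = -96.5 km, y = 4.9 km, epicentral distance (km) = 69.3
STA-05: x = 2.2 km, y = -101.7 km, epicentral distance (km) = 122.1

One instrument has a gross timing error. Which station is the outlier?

STA-02

Solve using three stations at a time. Using STA-03, STA-04, STA-05 (subtract circle equations pairwise → linear system) gives (x, y) ≈ (-28.2, 16.6).
Distances from that point to each station vs reported:
  STA-02: calculated 196.2 vs reported 229.8 → residual 33.6 km
  STA-03: calculated 192.1 vs reported 192.1 → residual 0.0 km
  STA-04: calculated 69.3 vs reported 69.3 → residual 0.0 km
  STA-05: calculated 122.1 vs reported 122.1 → residual 0.0 km
STA-03, STA-04, STA-05 are mutually consistent (residuals ≈ 0); STA-02 is off by 33.6 km.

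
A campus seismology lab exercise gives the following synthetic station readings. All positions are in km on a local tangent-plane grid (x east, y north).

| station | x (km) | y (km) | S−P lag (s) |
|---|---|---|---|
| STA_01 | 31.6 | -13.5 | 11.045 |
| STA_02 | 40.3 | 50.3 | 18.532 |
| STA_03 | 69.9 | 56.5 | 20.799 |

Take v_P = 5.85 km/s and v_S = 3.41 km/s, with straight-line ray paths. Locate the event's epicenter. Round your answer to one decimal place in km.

Distance from S−P lag: d = Δt · v_P v_S / (v_P − v_S) = Δt · (5.85·3.41)/(5.85−3.41) ≈ 8.1756·Δt.
So d_STA_01 = 90.30, d_STA_02 = 151.51, d_STA_03 = 170.04 km.
Circle about each station: (x − 31.6)² + (y + 13.5)² = 90.30²; (x − 40.3)² + (y − 50.3)² = 151.51²; (x − 69.9)² + (y − 56.5)² = 170.04².
Subtracting the STA_01 equation from the STA_02 and STA_03 equations removes the quadratic terms:
17.4 x + 127.6 y = -11827.82
76.6 x + 140.0 y = -13862.06
Solving the 2×2 system: x ≈ -15.4, y ≈ -90.6 km.

(-15.4, -90.6)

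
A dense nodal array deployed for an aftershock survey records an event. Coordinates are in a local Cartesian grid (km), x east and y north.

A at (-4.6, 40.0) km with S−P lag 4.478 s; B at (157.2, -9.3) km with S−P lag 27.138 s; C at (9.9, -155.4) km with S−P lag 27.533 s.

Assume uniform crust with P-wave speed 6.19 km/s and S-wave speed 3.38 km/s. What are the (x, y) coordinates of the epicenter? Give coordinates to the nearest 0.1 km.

(-37.7, 44.0)

Distance from S−P lag: d = Δt · v_P v_S / (v_P − v_S) = Δt · (6.19·3.38)/(6.19−3.38) ≈ 7.4456·Δt.
So d_A = 33.34, d_B = 202.06, d_C = 205.00 km.
Circle about each station: (x + 4.6)² + (y − 40.0)² = 33.34²; (x − 157.2)² + (y + 9.3)² = 202.06²; (x − 9.9)² + (y + 155.4)² = 205.00².
Subtracting the A equation from the B and C equations removes the quadratic terms:
323.6 x − 98.6 y = -16539.52
29.0 x − 390.8 y = -18287.43
Solving the 2×2 system: x ≈ -37.7, y ≈ 44.0 km.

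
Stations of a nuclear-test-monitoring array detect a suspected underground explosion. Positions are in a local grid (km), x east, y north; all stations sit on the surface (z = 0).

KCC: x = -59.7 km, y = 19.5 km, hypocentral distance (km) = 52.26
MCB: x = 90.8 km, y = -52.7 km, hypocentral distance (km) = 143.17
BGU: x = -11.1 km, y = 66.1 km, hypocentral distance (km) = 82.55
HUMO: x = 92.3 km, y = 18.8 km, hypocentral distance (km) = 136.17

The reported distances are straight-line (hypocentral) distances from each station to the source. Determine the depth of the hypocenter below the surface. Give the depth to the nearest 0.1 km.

Each station gives a sphere (x−x_i)² + (y−y_i)² + z² = d_i² (stations at z=0).
Subtracting the KCC sphere from MCB and BGU: z² cancels, leaving linear equations in x and y:
301.0 x − 144.4 y = -10688.95
97.2 x + 93.2 y = -3535.31
Solving: x ≈ -35.798, y ≈ -0.598 km (keep extra digits for the depth step; rounded: -35.8, -0.6).
Then from the KCC sphere: z² = 52.26² − (x + 59.7)² − (y − 19.5)² with x = -35.798, y = -0.598, so z ≈ 41.903 ≈ 41.9 km.
Check against HUMO (with the unrounded solution): distance 136.17 ≈ 136.17 km. ✓

depth ≈ 41.9 km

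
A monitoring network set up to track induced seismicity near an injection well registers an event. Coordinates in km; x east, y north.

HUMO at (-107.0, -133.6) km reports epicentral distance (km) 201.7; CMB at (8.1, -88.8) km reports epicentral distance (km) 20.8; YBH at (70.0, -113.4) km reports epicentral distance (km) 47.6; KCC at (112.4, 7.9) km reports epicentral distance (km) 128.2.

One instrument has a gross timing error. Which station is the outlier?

HUMO

Solve using three stations at a time. Using CMB, YBH, KCC (subtract circle equations pairwise → linear system) gives (x, y) ≈ (28.9, -89.4).
Distances from that point to each station vs reported:
  HUMO: calculated 142.9 vs reported 201.7 → residual 58.8 km
  CMB: calculated 20.8 vs reported 20.8 → residual 0.0 km
  YBH: calculated 47.6 vs reported 47.6 → residual 0.0 km
  KCC: calculated 128.2 vs reported 128.2 → residual 0.0 km
CMB, YBH, KCC are mutually consistent (residuals ≈ 0); HUMO is off by 58.8 km.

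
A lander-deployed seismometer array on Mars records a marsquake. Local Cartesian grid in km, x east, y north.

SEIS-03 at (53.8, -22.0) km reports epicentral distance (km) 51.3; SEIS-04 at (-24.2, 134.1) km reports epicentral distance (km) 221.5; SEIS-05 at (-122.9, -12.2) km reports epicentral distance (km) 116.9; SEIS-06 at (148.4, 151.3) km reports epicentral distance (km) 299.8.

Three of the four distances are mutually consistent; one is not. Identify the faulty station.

Solve using three stations at a time. Using SEIS-04, SEIS-05, SEIS-06 (subtract circle equations pairwise → linear system) gives (x, y) ≈ (-33.2, -87.2).
Distances from that point to each station vs reported:
  SEIS-03: calculated 108.8 vs reported 51.3 → residual 57.5 km
  SEIS-04: calculated 221.5 vs reported 221.5 → residual 0.0 km
  SEIS-05: calculated 116.9 vs reported 116.9 → residual 0.0 km
  SEIS-06: calculated 299.8 vs reported 299.8 → residual 0.0 km
SEIS-04, SEIS-05, SEIS-06 are mutually consistent (residuals ≈ 0); SEIS-03 is off by 57.5 km.

SEIS-03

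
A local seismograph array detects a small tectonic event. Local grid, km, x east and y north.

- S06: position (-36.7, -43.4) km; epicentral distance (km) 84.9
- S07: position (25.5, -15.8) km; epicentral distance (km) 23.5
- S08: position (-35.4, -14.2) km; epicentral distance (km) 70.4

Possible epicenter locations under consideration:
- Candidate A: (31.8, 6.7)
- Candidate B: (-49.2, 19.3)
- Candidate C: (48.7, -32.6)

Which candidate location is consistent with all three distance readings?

Candidate A

For each candidate, compare |candidate − station| to the reported distance:
Candidate A: residuals S06 0.0, S07 0.1, S08 0.0 → max 0.1 km
Candidate B: residuals S06 21.0, S07 59.0, S08 34.2 → max 59.0 km
Candidate C: residuals S06 1.2, S07 5.1, S08 15.7 → max 15.7 km
Only Candidate A has all residuals ≈ 0.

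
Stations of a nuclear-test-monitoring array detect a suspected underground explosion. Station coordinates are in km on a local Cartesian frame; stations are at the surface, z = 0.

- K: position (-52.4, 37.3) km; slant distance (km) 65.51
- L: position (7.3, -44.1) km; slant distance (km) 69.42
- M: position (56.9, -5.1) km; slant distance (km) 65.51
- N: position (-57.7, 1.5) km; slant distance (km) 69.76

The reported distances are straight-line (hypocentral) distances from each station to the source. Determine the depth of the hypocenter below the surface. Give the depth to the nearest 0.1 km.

Each station gives a sphere (x−x_i)² + (y−y_i)² + z² = d_i² (stations at z=0).
Subtracting the K sphere from L and M: z² cancels, leaving linear equations in x and y:
119.4 x − 162.8 y = -2666.53
218.6 x − 84.8 y = -873.43
Solving: x ≈ 3.296, y ≈ 18.797 km (keep extra digits for the depth step; rounded: 3.3, 18.8).
Then from the K sphere: z² = 65.51² − (x + 52.4)² − (y − 37.3)² with x = 3.296, y = 18.797, so z ≈ 29.106 ≈ 29.1 km.

depth ≈ 29.1 km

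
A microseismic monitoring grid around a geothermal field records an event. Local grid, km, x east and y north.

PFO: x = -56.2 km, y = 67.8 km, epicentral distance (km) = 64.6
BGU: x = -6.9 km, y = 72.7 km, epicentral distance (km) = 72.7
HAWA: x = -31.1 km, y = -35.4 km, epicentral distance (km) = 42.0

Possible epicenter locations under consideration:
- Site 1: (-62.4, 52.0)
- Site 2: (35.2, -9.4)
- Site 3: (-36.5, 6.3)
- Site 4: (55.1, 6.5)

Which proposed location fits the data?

Site 3

For each candidate, compare |candidate − station| to the reported distance:
Site 1: residuals PFO 47.6, BGU 13.5, HAWA 50.8 → max 50.8 km
Site 2: residuals PFO 55.0, BGU 19.6, HAWA 29.2 → max 55.0 km
Site 3: residuals PFO 0.0, BGU 0.0, HAWA 0.0 → max 0.0 km
Site 4: residuals PFO 62.5, BGU 18.0, HAWA 53.8 → max 62.5 km
Only Site 3 has all residuals ≈ 0.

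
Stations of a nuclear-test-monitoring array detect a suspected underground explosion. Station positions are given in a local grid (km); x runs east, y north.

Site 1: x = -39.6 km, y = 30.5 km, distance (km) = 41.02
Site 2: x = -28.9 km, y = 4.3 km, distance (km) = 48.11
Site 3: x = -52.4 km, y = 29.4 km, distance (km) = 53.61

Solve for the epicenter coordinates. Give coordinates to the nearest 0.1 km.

(-0.6, 43.2)

Circle about each station: (x + 39.6)² + (y − 30.5)² = 41.02²; (x + 28.9)² + (y − 4.3)² = 48.11²; (x + 52.4)² + (y − 29.4)² = 53.61².
Subtracting pairs of circle equations eliminates x²+y² and gives linear equations (the radical axes):
21.4 x − 52.4 y = -2276.64
-25.6 x − 2.2 y = -79.68
Solving the 2×2 system: x ≈ -0.6, y ≈ 43.2 km.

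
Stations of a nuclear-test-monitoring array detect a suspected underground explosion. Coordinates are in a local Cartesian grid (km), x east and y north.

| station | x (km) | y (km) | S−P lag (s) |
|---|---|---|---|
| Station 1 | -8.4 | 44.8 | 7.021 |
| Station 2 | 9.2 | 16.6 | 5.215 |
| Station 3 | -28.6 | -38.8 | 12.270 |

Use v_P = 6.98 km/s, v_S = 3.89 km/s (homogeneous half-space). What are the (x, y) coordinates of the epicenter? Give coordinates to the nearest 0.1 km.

(52.1, 32.7)

Distance from S−P lag: d = Δt · v_P v_S / (v_P − v_S) = Δt · (6.98·3.89)/(6.98−3.89) ≈ 8.7871·Δt.
So d_Station 1 = 61.69, d_Station 2 = 45.82, d_Station 3 = 107.82 km.
Circle about each station: (x + 8.4)² + (y − 44.8)² = 61.69²; (x − 9.2)² + (y − 16.6)² = 45.82²; (x + 28.6)² + (y + 38.8)² = 107.82².
Subtracting pairs of circle equations eliminates x²+y² and gives linear equations (the radical axes):
35.2 x − 56.4 y = -11.22
-40.4 x − 167.2 y = -7573.70
Solving the 2×2 system: x ≈ 52.1, y ≈ 32.7 km.
Check against Station 1 (with the unrounded x, y): √((x + 8.4)²+(y − 44.8)²) = 61.69 ≈ 61.69 km. ✓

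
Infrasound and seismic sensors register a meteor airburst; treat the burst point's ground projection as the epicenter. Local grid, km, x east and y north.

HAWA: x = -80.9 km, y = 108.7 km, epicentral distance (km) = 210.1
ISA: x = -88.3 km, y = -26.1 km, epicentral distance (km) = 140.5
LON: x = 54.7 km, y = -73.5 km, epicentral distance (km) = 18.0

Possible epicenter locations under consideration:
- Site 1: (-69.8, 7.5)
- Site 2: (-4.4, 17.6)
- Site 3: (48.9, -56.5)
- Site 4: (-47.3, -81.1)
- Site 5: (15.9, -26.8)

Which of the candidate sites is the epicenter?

Site 3

For each candidate, compare |candidate − station| to the reported distance:
Site 1: residuals HAWA 108.3, ISA 102.1, LON 130.5 → max 130.5 km
Site 2: residuals HAWA 91.1, ISA 45.9, LON 90.6 → max 91.1 km
Site 3: residuals HAWA 0.0, ISA 0.0, LON 0.0 → max 0.0 km
Site 4: residuals HAWA 17.3, ISA 71.9, LON 84.3 → max 84.3 km
Site 5: residuals HAWA 43.6, ISA 36.3, LON 42.7 → max 43.6 km
Only Site 3 has all residuals ≈ 0.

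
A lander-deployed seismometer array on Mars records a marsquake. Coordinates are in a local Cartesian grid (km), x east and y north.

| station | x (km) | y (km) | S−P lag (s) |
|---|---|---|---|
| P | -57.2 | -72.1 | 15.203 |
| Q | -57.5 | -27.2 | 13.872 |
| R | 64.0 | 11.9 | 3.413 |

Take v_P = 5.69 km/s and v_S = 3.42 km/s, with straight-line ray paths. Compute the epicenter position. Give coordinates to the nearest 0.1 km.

Distance from S−P lag: d = Δt · v_P v_S / (v_P − v_S) = Δt · (5.69·3.42)/(5.69−3.42) ≈ 8.5726·Δt.
So d_P = 130.33, d_Q = 118.92, d_R = 29.26 km.
Circle about each station: (x + 57.2)² + (y + 72.1)² = 130.33²; (x + 57.5)² + (y + 27.2)² = 118.92²; (x − 64.0)² + (y − 11.9)² = 29.26².
Subtracting the P equation from the Q and R equations removes the quadratic terms:
-0.6 x + 89.8 y = -1580.22
242.4 x + 168.0 y = 11897.12
Solving the 2×2 system: x ≈ 61.0, y ≈ -17.2 km.
Check against P (with the unrounded x, y): √((x + 57.2)²+(y + 72.1)²) = 130.33 ≈ 130.33 km. ✓

61.0 km east, -17.2 km north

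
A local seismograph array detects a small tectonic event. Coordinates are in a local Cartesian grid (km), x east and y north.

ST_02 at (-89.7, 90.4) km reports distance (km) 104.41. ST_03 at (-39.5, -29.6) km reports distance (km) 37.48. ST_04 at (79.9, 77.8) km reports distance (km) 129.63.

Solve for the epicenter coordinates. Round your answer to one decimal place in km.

Circle about each station: (x + 89.7)² + (y − 90.4)² = 104.41²; (x + 39.5)² + (y + 29.6)² = 37.48²; (x − 79.9)² + (y − 77.8)² = 129.63².
Subtracting the ST_02 equation from the ST_03 and ST_04 equations removes the quadratic terms:
100.4 x − 240.0 y = -4285.14
339.2 x − 25.2 y = -9683.89
Solving the 2×2 system: x ≈ -28.1, y ≈ 6.1 km.

x ≈ -28.1 km, y ≈ 6.1 km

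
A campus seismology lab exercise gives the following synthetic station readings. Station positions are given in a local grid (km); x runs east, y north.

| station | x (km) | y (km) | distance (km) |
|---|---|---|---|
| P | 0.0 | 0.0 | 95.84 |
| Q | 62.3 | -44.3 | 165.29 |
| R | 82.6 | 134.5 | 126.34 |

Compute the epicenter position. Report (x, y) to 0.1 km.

-35.3 km east, 89.1 km north

Circle about each station: x² + y² = 95.84²; (x − 62.3)² + (y + 44.3)² = 165.29²; (x − 82.6)² + (y − 134.5)² = 126.34².
Subtracting the P equation from the Q and R equations removes the quadratic terms:
124.6 x − 88.6 y = -12291.70
165.2 x + 269.0 y = 18136.52
Solving the 2×2 system: x ≈ -35.3, y ≈ 89.1 km.
Check against P (with the unrounded x, y): √(x²+y²) = 95.83 ≈ 95.84 km. ✓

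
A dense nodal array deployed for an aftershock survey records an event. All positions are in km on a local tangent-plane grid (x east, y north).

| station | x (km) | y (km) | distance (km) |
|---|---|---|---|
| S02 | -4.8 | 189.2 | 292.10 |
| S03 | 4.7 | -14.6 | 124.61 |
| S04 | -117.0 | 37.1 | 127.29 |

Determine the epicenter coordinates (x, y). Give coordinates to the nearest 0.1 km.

x ≈ -95.7 km, y ≈ -88.4 km

Circle about each station: (x + 4.8)² + (y − 189.2)² = 292.10²; (x − 4.7)² + (y + 14.6)² = 124.61²; (x + 117.0)² + (y − 37.1)² = 127.29².
Subtracting pairs of circle equations eliminates x²+y² and gives linear equations (the radical axes):
19.0 x − 407.6 y = 34210.33
-224.4 x − 304.2 y = 48365.40
Solving the 2×2 system: x ≈ -95.7, y ≈ -88.4 km.
Check against S02 (with the unrounded x, y): √((x + 4.8)²+(y − 189.2)²) = 292.10 ≈ 292.10 km. ✓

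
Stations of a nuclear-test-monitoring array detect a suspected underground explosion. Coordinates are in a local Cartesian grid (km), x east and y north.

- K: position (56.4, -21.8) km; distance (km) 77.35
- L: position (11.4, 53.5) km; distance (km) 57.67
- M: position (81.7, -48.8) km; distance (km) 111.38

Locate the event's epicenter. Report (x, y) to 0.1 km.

x ≈ -16.8 km, y ≈ 3.2 km

Circle about each station: (x − 56.4)² + (y + 21.8)² = 77.35²; (x − 11.4)² + (y − 53.5)² = 57.67²; (x − 81.7)² + (y + 48.8)² = 111.38².
Subtracting pairs of circle equations eliminates x²+y² and gives linear equations (the radical axes):
-90.0 x + 150.6 y = 1993.20
50.6 x − 54.0 y = -1022.35
Solving the 2×2 system: x ≈ -16.8, y ≈ 3.2 km.
Check against K (with the unrounded x, y): √((x − 56.4)²+(y + 21.8)²) = 77.34 ≈ 77.35 km. ✓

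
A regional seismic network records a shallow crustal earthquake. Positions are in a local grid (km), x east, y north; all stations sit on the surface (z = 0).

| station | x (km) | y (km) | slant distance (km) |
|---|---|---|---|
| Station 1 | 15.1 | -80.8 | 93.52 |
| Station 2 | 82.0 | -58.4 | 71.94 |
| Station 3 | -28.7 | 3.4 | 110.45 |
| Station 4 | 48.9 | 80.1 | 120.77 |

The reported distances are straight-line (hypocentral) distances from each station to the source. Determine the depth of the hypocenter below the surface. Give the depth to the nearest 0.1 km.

Each station gives a sphere (x−x_i)² + (y−y_i)² + z² = d_i² (stations at z=0).
Subtracting the Station 1 sphere from Station 2 and Station 3: z² cancels, leaving linear equations in x and y:
133.8 x + 44.8 y = 6948.54
-87.6 x + 168.4 y = -9374.61
Solving: x ≈ 60.103, y ≈ -24.404 km (keep extra digits for the depth step; rounded: 60.1, -24.4).
Then from the Station 1 sphere: z² = 93.52² − (x − 15.1)² − (y + 80.8)² with x = 60.103, y = -24.404, so z ≈ 59.500 ≈ 59.5 km.

depth ≈ 59.5 km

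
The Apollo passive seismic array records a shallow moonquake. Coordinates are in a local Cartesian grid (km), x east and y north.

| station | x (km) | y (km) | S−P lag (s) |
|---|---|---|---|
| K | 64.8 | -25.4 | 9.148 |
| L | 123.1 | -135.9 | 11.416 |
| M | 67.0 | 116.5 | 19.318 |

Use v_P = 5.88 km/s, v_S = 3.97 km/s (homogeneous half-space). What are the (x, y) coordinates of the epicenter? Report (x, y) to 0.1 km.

-13.1 km east, -105.6 km north

Distance from S−P lag: d = Δt · v_P v_S / (v_P − v_S) = Δt · (5.88·3.97)/(5.88−3.97) ≈ 12.2218·Δt.
So d_K = 111.80, d_L = 139.52, d_M = 236.10 km.
Circle about each station: (x − 64.8)² + (y + 25.4)² = 111.80²; (x − 123.1)² + (y + 135.9)² = 139.52²; (x − 67.0)² + (y − 116.5)² = 236.10².
Subtracting the K equation from the L and M equations removes the quadratic terms:
116.6 x − 221.0 y = 21811.63
4.4 x + 283.8 y = -30026.92
Solving the 2×2 system: x ≈ -13.1, y ≈ -105.6 km.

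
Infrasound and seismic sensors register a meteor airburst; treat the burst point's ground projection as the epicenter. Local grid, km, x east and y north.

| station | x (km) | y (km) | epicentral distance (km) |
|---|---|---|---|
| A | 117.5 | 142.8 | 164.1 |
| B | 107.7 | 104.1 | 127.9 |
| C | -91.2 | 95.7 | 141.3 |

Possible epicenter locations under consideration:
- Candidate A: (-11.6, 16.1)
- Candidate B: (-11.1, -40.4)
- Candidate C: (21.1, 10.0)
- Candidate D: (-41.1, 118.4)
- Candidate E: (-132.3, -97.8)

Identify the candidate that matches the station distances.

For each candidate, compare |candidate − station| to the reported distance:
Candidate A: residuals A 16.8, B 20.3, C 28.7 → max 28.7 km
Candidate B: residuals A 59.7, B 59.2, C 16.6 → max 59.7 km
Candidate C: residuals A 0.0, B 0.0, C 0.0 → max 0.0 km
Candidate D: residuals A 3.6, B 21.6, C 86.3 → max 86.3 km
Candidate E: residuals A 182.7, B 185.7, C 56.5 → max 185.7 km
Only Candidate C has all residuals ≈ 0.

Candidate C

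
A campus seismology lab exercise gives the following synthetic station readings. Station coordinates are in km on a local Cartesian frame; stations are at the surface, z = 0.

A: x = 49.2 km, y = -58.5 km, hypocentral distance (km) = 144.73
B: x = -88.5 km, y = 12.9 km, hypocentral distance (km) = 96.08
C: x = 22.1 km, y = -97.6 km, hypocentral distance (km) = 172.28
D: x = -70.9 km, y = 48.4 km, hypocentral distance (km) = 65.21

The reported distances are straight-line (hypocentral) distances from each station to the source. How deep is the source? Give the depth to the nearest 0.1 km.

z ≈ 26.4 km

Each station gives a sphere (x−x_i)² + (y−y_i)² + z² = d_i² (stations at z=0).
Subtracting the A sphere from B and C: z² cancels, leaving linear equations in x and y:
-275.4 x + 142.8 y = 13871.18
-54.2 x − 78.2 y = -4562.35
Solving: x ≈ -14.798, y ≈ 68.598 km (keep extra digits for the depth step; rounded: -14.8, 68.6).
Then from the A sphere: z² = 144.73² − (x − 49.2)² − (y + 58.5)² with x = -14.798, y = 68.598, so z ≈ 26.403 ≈ 26.4 km.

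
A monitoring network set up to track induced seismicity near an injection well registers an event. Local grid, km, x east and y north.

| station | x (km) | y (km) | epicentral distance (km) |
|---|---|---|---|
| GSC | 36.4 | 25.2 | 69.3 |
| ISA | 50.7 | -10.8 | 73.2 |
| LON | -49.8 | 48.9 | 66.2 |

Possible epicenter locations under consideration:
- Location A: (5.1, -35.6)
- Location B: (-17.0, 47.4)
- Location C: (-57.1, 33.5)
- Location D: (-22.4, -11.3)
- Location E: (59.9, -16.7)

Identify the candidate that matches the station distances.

Location D

For each candidate, compare |candidate − station| to the reported distance:
Location A: residuals GSC 0.9, ISA 21.3, LON 34.6 → max 34.6 km
Location B: residuals GSC 11.5, ISA 16.1, LON 33.4 → max 33.4 km
Location C: residuals GSC 24.6, ISA 43.3, LON 49.2 → max 49.2 km
Location D: residuals GSC 0.1, ISA 0.1, LON 0.1 → max 0.1 km
Location E: residuals GSC 21.3, ISA 62.3, LON 61.6 → max 62.3 km
Only Location D has all residuals ≈ 0.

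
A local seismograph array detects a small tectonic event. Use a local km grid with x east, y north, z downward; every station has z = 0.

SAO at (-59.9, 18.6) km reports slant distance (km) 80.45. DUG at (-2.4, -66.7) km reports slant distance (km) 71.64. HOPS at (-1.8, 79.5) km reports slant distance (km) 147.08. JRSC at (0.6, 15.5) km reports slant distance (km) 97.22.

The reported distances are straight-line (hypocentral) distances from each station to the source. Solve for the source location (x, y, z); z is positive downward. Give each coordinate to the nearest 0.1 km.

(-57.7, -49.8, 42.3)

Each station gives a sphere (x−x_i)² + (y−y_i)² + z² = d_i² (stations at z=0).
Subtracting the SAO sphere from DUG and HOPS: z² cancels, leaving linear equations in x and y:
115.0 x − 170.6 y = 1860.59
116.2 x + 121.8 y = -12770.80
Solving: x ≈ -57.701, y ≈ -49.802 km (keep extra digits for the depth step; rounded: -57.7, -49.8).
Then from the SAO sphere: z² = 80.45² − (x + 59.9)² − (y − 18.6)² with x = -57.701, y = -49.802, so z ≈ 42.291 ≈ 42.3 km.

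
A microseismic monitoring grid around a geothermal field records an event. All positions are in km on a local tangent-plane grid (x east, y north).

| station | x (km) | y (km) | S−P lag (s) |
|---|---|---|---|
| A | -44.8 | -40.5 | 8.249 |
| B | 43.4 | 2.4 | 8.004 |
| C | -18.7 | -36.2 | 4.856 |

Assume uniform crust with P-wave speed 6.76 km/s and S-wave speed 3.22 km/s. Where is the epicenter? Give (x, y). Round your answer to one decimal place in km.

x ≈ -4.2 km, y ≈ -10.1 km

Distance from S−P lag: d = Δt · v_P v_S / (v_P − v_S) = Δt · (6.76·3.22)/(6.76−3.22) ≈ 6.1489·Δt.
So d_A = 50.72, d_B = 49.22, d_C = 29.86 km.
Circle about each station: (x + 44.8)² + (y + 40.5)² = 50.72²; (x − 43.4)² + (y − 2.4)² = 49.22²; (x + 18.7)² + (y + 36.2)² = 29.86².
Subtracting the A equation from the B and C equations removes the quadratic terms:
176.4 x + 85.8 y = -1608.06
52.2 x + 8.6 y = -306.26
Solving the 2×2 system: x ≈ -4.2, y ≈ -10.1 km.
Check against A (with the unrounded x, y): √((x + 44.8)²+(y + 40.5)²) = 50.72 ≈ 50.72 km. ✓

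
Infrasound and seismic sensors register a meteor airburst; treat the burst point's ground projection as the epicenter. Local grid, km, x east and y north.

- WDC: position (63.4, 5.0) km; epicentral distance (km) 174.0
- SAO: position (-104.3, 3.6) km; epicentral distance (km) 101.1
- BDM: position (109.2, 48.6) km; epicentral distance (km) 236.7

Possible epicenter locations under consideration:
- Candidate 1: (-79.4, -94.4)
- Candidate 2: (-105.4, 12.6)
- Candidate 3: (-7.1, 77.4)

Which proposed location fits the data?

For each candidate, compare |candidate − station| to the reported distance:
Candidate 1: residuals WDC 0.0, SAO 0.0, BDM 0.0 → max 0.0 km
Candidate 2: residuals WDC 5.0, SAO 92.0, BDM 19.1 → max 92.0 km
Candidate 3: residuals WDC 72.9, SAO 20.9, BDM 116.9 → max 116.9 km
Only Candidate 1 has all residuals ≈ 0.

Candidate 1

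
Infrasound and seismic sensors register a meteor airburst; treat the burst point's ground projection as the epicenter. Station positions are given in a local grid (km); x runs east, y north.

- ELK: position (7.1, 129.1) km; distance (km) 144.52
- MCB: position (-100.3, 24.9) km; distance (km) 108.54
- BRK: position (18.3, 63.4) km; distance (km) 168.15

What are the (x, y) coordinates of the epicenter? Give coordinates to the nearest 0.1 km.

Circle about each station: (x − 7.1)² + (y − 129.1)² = 144.52²; (x + 100.3)² + (y − 24.9)² = 108.54²; (x − 18.3)² + (y − 63.4)² = 168.15².
Subtracting the ELK equation from the MCB and BRK equations removes the quadratic terms:
-214.8 x − 208.4 y = 3067.98
22.4 x − 131.4 y = -19751.16
Solving the 2×2 system: x ≈ -137.4, y ≈ 126.9 km.

x ≈ -137.4 km, y ≈ 126.9 km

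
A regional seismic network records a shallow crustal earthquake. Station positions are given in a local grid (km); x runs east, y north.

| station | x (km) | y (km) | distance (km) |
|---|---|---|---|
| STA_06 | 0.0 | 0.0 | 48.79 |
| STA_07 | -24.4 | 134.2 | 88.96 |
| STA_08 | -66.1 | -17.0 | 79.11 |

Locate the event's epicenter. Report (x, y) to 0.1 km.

Circle about each station: x² + y² = 48.79²; (x + 24.4)² + (y − 134.2)² = 88.96²; (x + 66.1)² + (y + 17.0)² = 79.11².
Subtracting the STA_06 equation from the STA_07 and STA_08 equations removes the quadratic terms:
-48.8 x + 268.4 y = 13071.58
-132.2 x − 34.0 y = 780.28
Solving the 2×2 system: x ≈ -17.6, y ≈ 45.5 km.

x ≈ -17.6 km, y ≈ 45.5 km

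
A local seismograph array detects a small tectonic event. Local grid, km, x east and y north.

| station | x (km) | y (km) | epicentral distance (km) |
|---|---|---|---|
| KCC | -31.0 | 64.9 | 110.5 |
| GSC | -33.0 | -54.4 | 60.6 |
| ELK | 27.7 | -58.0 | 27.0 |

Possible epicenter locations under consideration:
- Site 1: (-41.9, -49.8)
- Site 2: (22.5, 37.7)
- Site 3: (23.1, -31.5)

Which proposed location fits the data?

For each candidate, compare |candidate − station| to the reported distance:
Site 1: residuals KCC 4.7, GSC 50.6, ELK 43.1 → max 50.6 km
Site 2: residuals KCC 50.5, GSC 46.9, ELK 68.8 → max 68.8 km
Site 3: residuals KCC 0.0, GSC 0.0, ELK 0.1 → max 0.1 km
Only Site 3 has all residuals ≈ 0.

Site 3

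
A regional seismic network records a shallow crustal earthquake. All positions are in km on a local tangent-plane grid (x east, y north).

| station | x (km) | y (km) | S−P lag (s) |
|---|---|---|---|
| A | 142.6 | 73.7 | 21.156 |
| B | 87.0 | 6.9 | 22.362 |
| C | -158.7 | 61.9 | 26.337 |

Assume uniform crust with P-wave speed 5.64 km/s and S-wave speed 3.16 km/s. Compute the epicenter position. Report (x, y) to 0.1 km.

(9.9, 147.9)

Distance from S−P lag: d = Δt · v_P v_S / (v_P − v_S) = Δt · (5.64·3.16)/(5.64−3.16) ≈ 7.1865·Δt.
So d_A = 152.04, d_B = 160.70, d_C = 189.27 km.
Circle about each station: (x − 142.6)² + (y − 73.7)² = 152.04²; (x − 87.0)² + (y − 6.9)² = 160.70²; (x + 158.7)² + (y − 61.9)² = 189.27².
Subtracting the A equation from the B and C equations removes the quadratic terms:
-111.2 x − 133.6 y = -20858.17
-602.6 x − 23.6 y = -9456.12
Solving the 2×2 system: x ≈ 9.9, y ≈ 147.9 km.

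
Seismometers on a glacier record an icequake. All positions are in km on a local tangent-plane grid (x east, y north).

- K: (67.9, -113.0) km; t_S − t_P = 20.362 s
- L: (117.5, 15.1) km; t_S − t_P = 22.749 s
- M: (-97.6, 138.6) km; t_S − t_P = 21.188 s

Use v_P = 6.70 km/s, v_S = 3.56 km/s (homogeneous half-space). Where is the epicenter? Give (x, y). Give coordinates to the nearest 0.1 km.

Distance from S−P lag: d = Δt · v_P v_S / (v_P − v_S) = Δt · (6.70·3.56)/(6.70−3.56) ≈ 7.5962·Δt.
So d_K = 154.67, d_L = 172.81, d_M = 160.95 km.
Circle about each station: (x − 67.9)² + (y + 113.0)² = 154.67²; (x − 117.5)² + (y − 15.1)² = 172.81²; (x + 97.6)² + (y − 138.6)² = 160.95².
Subtracting pairs of circle equations eliminates x²+y² and gives linear equations (the radical axes):
99.2 x + 256.2 y = -9285.64
-331.0 x + 503.2 y = 9374.22
Solving the 2×2 system: x ≈ -52.5, y ≈ -15.9 km.

-52.5 km east, -15.9 km north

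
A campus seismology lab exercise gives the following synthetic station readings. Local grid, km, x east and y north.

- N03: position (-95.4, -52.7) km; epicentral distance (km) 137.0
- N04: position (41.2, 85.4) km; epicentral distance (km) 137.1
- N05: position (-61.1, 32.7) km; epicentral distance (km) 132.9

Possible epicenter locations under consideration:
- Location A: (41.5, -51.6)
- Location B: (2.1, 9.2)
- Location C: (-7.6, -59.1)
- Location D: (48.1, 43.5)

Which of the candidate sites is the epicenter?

Location A

For each candidate, compare |candidate − station| to the reported distance:
Location A: residuals N03 0.1, N04 0.1, N05 0.1 → max 0.1 km
Location B: residuals N03 21.5, N04 51.5, N05 65.5 → max 65.5 km
Location C: residuals N03 49.0, N04 15.4, N05 26.6 → max 49.0 km
Location D: residuals N03 35.8, N04 94.6, N05 23.2 → max 94.6 km
Only Location A has all residuals ≈ 0.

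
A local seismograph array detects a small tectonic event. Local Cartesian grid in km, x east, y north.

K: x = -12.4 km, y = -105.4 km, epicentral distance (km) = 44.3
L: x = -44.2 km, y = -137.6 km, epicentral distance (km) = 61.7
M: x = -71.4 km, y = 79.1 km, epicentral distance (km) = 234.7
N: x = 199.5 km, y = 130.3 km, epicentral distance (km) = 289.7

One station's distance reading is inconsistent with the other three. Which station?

Solve using three stations at a time. Using K, L, M (subtract circle equations pairwise → linear system) gives (x, y) ≈ (17.5, -138.1).
Distances from that point to each station vs reported:
  K: calculated 44.3 vs reported 44.3 → residual 0.0 km
  L: calculated 61.7 vs reported 61.7 → residual 0.0 km
  M: calculated 234.7 vs reported 234.7 → residual 0.0 km
  N: calculated 324.3 vs reported 289.7 → residual 34.6 km
K, L, M are mutually consistent (residuals ≈ 0); N is off by 34.6 km.

N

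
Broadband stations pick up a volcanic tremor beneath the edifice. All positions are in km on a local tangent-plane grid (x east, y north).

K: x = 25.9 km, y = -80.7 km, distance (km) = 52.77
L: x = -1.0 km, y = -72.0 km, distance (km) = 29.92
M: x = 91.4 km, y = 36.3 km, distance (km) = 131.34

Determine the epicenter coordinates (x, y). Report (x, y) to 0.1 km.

Circle about each station: (x − 25.9)² + (y + 80.7)² = 52.77²; (x + 1.0)² + (y + 72.0)² = 29.92²; (x − 91.4)² + (y − 36.3)² = 131.34².
Subtracting pairs of circle equations eliminates x²+y² and gives linear equations (the radical axes):
-53.8 x + 17.4 y = -108.83
131.0 x + 234.0 y = -11977.17
Solving the 2×2 system: x ≈ -12.3, y ≈ -44.3 km.

x ≈ -12.3 km, y ≈ -44.3 km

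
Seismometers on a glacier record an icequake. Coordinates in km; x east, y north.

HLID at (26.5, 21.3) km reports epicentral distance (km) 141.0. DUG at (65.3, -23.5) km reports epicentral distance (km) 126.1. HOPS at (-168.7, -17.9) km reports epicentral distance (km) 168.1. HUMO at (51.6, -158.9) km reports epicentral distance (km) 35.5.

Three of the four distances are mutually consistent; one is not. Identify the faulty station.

HUMO

Solve using three stations at a time. Using HLID, DUG, HOPS (subtract circle equations pairwise → linear system) gives (x, y) ≈ (-27.4, -109.0).
Distances from that point to each station vs reported:
  HLID: calculated 141.0 vs reported 141.0 → residual 0.0 km
  DUG: calculated 126.1 vs reported 126.1 → residual 0.0 km
  HOPS: calculated 168.1 vs reported 168.1 → residual 0.0 km
  HUMO: calculated 93.4 vs reported 35.5 → residual 57.9 km
HLID, DUG, HOPS are mutually consistent (residuals ≈ 0); HUMO is off by 57.9 km.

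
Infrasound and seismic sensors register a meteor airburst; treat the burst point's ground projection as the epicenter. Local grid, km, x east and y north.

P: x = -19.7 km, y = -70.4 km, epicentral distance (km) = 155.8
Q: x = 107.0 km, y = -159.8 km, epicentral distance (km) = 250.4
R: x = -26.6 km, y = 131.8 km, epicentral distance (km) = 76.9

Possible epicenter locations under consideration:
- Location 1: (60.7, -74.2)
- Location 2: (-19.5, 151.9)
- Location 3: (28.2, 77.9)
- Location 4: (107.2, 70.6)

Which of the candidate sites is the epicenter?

Location 3

For each candidate, compare |candidate − station| to the reported distance:
Location 1: residuals P 75.3, Q 153.1, R 146.8 → max 153.1 km
Location 2: residuals P 66.5, Q 86.0, R 55.6 → max 86.0 km
Location 3: residuals P 0.0, Q 0.0, R 0.0 → max 0.0 km
Location 4: residuals P 33.9, Q 20.0, R 70.2 → max 70.2 km
Only Location 3 has all residuals ≈ 0.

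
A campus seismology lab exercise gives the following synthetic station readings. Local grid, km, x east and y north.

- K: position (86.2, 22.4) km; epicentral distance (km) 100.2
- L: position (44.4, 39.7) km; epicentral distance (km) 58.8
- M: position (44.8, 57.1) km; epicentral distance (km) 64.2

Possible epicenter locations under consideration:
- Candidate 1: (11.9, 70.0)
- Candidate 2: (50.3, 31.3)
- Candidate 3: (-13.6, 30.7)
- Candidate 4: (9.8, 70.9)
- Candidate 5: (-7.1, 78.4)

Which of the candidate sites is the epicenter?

For each candidate, compare |candidate − station| to the reported distance:
Candidate 1: residuals K 12.0, L 14.4, M 28.9 → max 28.9 km
Candidate 2: residuals K 63.2, L 48.5, M 37.8 → max 63.2 km
Candidate 3: residuals K 0.1, L 0.1, M 0.1 → max 0.1 km
Candidate 4: residuals K 9.7, L 12.2, M 26.6 → max 26.6 km
Candidate 5: residuals K 8.6, L 5.6, M 8.1 → max 8.6 km
Only Candidate 3 has all residuals ≈ 0.

Candidate 3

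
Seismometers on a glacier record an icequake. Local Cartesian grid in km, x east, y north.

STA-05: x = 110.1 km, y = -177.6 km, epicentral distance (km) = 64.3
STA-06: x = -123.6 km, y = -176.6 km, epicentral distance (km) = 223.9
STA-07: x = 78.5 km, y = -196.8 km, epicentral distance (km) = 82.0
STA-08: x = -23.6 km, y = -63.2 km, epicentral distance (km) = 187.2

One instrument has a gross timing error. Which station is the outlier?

STA-08

Solve using three stations at a time. Using STA-05, STA-06, STA-07 (subtract circle equations pairwise → linear system) gives (x, y) ≈ (91.9, -115.9).
Distances from that point to each station vs reported:
  STA-05: calculated 64.4 vs reported 64.3 → residual 0.1 km
  STA-06: calculated 223.9 vs reported 223.9 → residual 0.0 km
  STA-07: calculated 82.1 vs reported 82.0 → residual 0.1 km
  STA-08: calculated 127.0 vs reported 187.2 → residual 60.2 km
STA-05, STA-06, STA-07 are mutually consistent (residuals ≈ 0); STA-08 is off by 60.2 km.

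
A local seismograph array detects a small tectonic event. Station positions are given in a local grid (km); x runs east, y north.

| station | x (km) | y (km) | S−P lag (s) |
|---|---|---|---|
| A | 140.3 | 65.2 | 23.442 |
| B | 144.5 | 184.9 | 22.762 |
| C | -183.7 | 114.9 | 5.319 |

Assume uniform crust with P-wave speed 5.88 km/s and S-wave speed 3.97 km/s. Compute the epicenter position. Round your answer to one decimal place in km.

Distance from S−P lag: d = Δt · v_P v_S / (v_P − v_S) = Δt · (5.88·3.97)/(5.88−3.97) ≈ 12.2218·Δt.
So d_A = 286.50, d_B = 278.19, d_C = 65.01 km.
Circle about each station: (x − 140.3)² + (y − 65.2)² = 286.50²; (x − 144.5)² + (y − 184.9)² = 278.19²; (x + 183.7)² + (y − 114.9)² = 65.01².
Subtracting the A equation from the B and C equations removes the quadratic terms:
8.4 x + 239.4 y = 35825.70
-648.0 x + 99.4 y = 100868.52
Solving the 2×2 system: x ≈ -132.0, y ≈ 154.3 km.

-132.0 km east, 154.3 km north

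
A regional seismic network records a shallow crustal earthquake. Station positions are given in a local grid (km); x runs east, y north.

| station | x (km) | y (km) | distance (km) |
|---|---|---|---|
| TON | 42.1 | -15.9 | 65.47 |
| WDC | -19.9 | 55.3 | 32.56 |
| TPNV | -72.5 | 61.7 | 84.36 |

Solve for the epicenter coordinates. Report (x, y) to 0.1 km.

9.2 km east, 40.7 km north

Circle about each station: (x − 42.1)² + (y + 15.9)² = 65.47²; (x + 19.9)² + (y − 55.3)² = 32.56²; (x + 72.5)² + (y − 61.7)² = 84.36².
Subtracting the TON equation from the WDC and TPNV equations removes the quadratic terms:
-124.0 x + 142.4 y = 4655.05
-229.2 x + 155.2 y = 4207.63
Solving the 2×2 system: x ≈ 9.2, y ≈ 40.7 km.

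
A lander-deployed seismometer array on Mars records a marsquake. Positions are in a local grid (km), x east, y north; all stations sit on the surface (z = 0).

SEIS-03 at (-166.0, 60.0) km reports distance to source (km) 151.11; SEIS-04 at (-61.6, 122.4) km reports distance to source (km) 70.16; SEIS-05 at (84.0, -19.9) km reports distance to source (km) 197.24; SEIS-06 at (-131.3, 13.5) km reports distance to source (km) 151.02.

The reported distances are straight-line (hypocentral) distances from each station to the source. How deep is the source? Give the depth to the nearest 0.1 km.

depth ≈ 67.2 km

Each station gives a sphere (x−x_i)² + (y−y_i)² + z² = d_i² (stations at z=0).
Subtracting the SEIS-03 sphere from SEIS-04 and SEIS-05: z² cancels, leaving linear equations in x and y:
208.8 x + 124.8 y = 5532.13
500.0 x − 159.8 y = -39773.38
Solving: x ≈ -42.600, y ≈ 115.602 km (keep extra digits for the depth step; rounded: -42.6, 115.6).
Then from the SEIS-03 sphere: z² = 151.11² − (x + 166.0)² − (y − 60.0)² with x = -42.600, y = 115.602, so z ≈ 67.194 ≈ 67.2 km.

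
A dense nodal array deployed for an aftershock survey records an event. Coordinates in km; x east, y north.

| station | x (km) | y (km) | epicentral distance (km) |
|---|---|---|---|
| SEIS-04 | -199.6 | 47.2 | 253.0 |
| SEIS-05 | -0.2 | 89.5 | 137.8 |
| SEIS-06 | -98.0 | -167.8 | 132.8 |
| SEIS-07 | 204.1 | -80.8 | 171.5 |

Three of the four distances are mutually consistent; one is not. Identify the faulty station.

Solve using three stations at a time. Using SEIS-04, SEIS-05, SEIS-07 (subtract circle equations pairwise → linear system) gives (x, y) ≈ (36.7, -43.3).
Distances from that point to each station vs reported:
  SEIS-04: calculated 253.0 vs reported 253.0 → residual 0.0 km
  SEIS-05: calculated 137.9 vs reported 137.8 → residual 0.1 km
  SEIS-06: calculated 183.4 vs reported 132.8 → residual 50.6 km
  SEIS-07: calculated 171.6 vs reported 171.5 → residual 0.1 km
SEIS-04, SEIS-05, SEIS-07 are mutually consistent (residuals ≈ 0); SEIS-06 is off by 50.6 km.

SEIS-06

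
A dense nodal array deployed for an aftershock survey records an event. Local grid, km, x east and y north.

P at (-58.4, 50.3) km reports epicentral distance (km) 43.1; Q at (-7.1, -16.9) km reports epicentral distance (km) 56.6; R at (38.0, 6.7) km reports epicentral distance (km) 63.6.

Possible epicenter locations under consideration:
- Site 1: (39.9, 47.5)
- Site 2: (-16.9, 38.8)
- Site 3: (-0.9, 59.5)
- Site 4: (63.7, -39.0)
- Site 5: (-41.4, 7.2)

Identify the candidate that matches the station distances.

For each candidate, compare |candidate − station| to the reported distance:
Site 1: residuals P 55.2, Q 23.1, R 22.8 → max 55.2 km
Site 2: residuals P 0.0, Q 0.0, R 0.0 → max 0.0 km
Site 3: residuals P 15.1, Q 20.1, R 2.0 → max 20.1 km
Site 4: residuals P 108.2, Q 17.6, R 11.2 → max 108.2 km
Site 5: residuals P 3.2, Q 14.7, R 15.8 → max 15.8 km
Only Site 2 has all residuals ≈ 0.

Site 2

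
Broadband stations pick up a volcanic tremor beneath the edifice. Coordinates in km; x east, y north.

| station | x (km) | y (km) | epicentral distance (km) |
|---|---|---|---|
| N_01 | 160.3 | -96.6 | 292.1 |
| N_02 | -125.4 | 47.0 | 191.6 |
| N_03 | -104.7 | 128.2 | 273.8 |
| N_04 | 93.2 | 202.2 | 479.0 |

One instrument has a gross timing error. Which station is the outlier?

Solve using three stations at a time. Using N_01, N_02, N_03 (subtract circle equations pairwise → linear system) gives (x, y) ≈ (-127.9, -144.7).
Distances from that point to each station vs reported:
  N_01: calculated 292.2 vs reported 292.1 → residual 0.1 km
  N_02: calculated 191.7 vs reported 191.6 → residual 0.1 km
  N_03: calculated 273.9 vs reported 273.8 → residual 0.1 km
  N_04: calculated 411.4 vs reported 479.0 → residual 67.6 km
N_01, N_02, N_03 are mutually consistent (residuals ≈ 0); N_04 is off by 67.6 km.

N_04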